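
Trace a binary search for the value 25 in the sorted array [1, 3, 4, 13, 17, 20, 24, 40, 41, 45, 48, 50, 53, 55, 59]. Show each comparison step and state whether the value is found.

Binary search for 25 in [1, 3, 4, 13, 17, 20, 24, 40, 41, 45, 48, 50, 53, 55, 59]:

lo=0, hi=14, mid=7, arr[mid]=40 -> 40 > 25, search left half
lo=0, hi=6, mid=3, arr[mid]=13 -> 13 < 25, search right half
lo=4, hi=6, mid=5, arr[mid]=20 -> 20 < 25, search right half
lo=6, hi=6, mid=6, arr[mid]=24 -> 24 < 25, search right half
lo=7 > hi=6, target 25 not found

Binary search determines that 25 is not in the array after 4 comparisons. The search space was exhausted without finding the target.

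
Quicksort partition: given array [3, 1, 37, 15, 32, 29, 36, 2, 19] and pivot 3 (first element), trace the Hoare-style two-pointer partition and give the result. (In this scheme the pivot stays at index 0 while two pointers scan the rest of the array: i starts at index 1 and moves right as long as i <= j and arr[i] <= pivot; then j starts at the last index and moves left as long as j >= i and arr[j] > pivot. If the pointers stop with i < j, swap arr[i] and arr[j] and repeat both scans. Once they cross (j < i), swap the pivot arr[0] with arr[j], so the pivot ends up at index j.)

Hoare-style two-pointer partition with pivot = 3:

Initial array: [3, 1, 37, 15, 32, 29, 36, 2, 19]

Pointers start at i = 1, j = 8.
i stops at index 2 (arr[2]=37 > 3), j stops at index 7 (arr[7]=2 <= 3): swap arr[2] and arr[7], array becomes [3, 1, 2, 15, 32, 29, 36, 37, 19]
i ends at 3, j ends at 2: the pointers have crossed (j < i), so scanning stops.

Swap pivot arr[0] with arr[2] to place pivot at position 2: [2, 1, 3, 15, 32, 29, 36, 37, 19]
Pivot position: 2

After partitioning with pivot 3, the array becomes [2, 1, 3, 15, 32, 29, 36, 37, 19]. The pivot is placed at index 2. All elements to the left of the pivot are <= 3, and all elements to the right are > 3.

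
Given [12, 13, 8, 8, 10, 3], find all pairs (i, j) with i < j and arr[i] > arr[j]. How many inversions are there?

Finding inversions in [12, 13, 8, 8, 10, 3]:

(0, 2): arr[0]=12 > arr[2]=8
(0, 3): arr[0]=12 > arr[3]=8
(0, 4): arr[0]=12 > arr[4]=10
(0, 5): arr[0]=12 > arr[5]=3
(1, 2): arr[1]=13 > arr[2]=8
(1, 3): arr[1]=13 > arr[3]=8
(1, 4): arr[1]=13 > arr[4]=10
(1, 5): arr[1]=13 > arr[5]=3
(2, 5): arr[2]=8 > arr[5]=3
(3, 5): arr[3]=8 > arr[5]=3
(4, 5): arr[4]=10 > arr[5]=3

Total inversions: 11

The array has 11 inversion(s): (0,2), (0,3), (0,4), (0,5), (1,2), (1,3), (1,4), (1,5), (2,5), (3,5), (4,5). Each pair (i,j) satisfies i < j and arr[i] > arr[j].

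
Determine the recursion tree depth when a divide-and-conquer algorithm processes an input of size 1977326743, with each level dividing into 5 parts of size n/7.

For divide and conquer with division factor 7:

Problem sizes at each level:
Level 0: 1977326743
Level 1: 282475249
Level 2: 40353607
Level 3: 5764801
Level 4: 823543
Level 5: 117649
Level 6: 16807
Level 7: 2401
Level 8: 343
Level 9: 49
Level 10: 7
Level 11: 1

The root is level 0 and the size-1 base case is level 11 (the tree spans levels 0 through 11, i.e. 12 levels counting the root), so the depth is the number of divisions: log_7(1977326743) = 11

The recursion tree depth is log_7(1977326743) = 11. At each level, the problem size is divided by 7, so it takes 11 divisions to reduce to a base case of size 1. The algorithm makes 5 recursive calls at each level.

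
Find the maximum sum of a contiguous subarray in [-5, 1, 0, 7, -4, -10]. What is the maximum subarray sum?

Using Kadane's algorithm on [-5, 1, 0, 7, -4, -10]:

Scanning through the array:
Position 1 (value 1): max_ending_here = 1, max_so_far = 1
Position 2 (value 0): max_ending_here = 1, max_so_far = 1
Position 3 (value 7): max_ending_here = 8, max_so_far = 8
Position 4 (value -4): max_ending_here = 4, max_so_far = 8
Position 5 (value -10): max_ending_here = -6, max_so_far = 8

Maximum subarray: [1, 0, 7]
Maximum sum: 8

The maximum subarray is [1, 0, 7] with sum 8. This subarray runs from index 1 to index 3.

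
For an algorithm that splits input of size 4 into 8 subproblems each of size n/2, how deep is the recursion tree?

For divide and conquer with division factor 2:

Problem sizes at each level:
Level 0: 4
Level 1: 2
Level 2: 1

The root is level 0 and the size-1 base case is level 2 (the tree spans levels 0 through 2, i.e. 3 levels counting the root), so the depth is the number of divisions: log_2(4) = 2

The recursion tree depth is log_2(4) = 2. At each level, the problem size is divided by 2, so it takes 2 divisions to reduce to a base case of size 1. The algorithm makes 8 recursive calls at each level.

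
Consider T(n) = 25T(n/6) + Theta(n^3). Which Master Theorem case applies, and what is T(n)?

Master Theorem for T(n) = 25T(n/6) + O(n^3):

a = 25, b = 6, c = 3
log_b(a) = log_6(25) = 1.7965

Case 3: c = 3 > log_6(25) = 1.7965
T(n) = O(n^3) = O(n^3)

For T(n) = 25T(n/6) + O(n^3): log_6(25) = 1.7965. This is Case 3 of the Master Theorem (c > log_b(a), work dominated by root), giving O(n^3).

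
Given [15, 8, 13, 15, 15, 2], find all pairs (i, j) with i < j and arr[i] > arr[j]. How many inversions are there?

Finding inversions in [15, 8, 13, 15, 15, 2]:

(0, 1): arr[0]=15 > arr[1]=8
(0, 2): arr[0]=15 > arr[2]=13
(0, 5): arr[0]=15 > arr[5]=2
(1, 5): arr[1]=8 > arr[5]=2
(2, 5): arr[2]=13 > arr[5]=2
(3, 5): arr[3]=15 > arr[5]=2
(4, 5): arr[4]=15 > arr[5]=2

Total inversions: 7

The array has 7 inversion(s): (0,1), (0,2), (0,5), (1,5), (2,5), (3,5), (4,5). Each pair (i,j) satisfies i < j and arr[i] > arr[j].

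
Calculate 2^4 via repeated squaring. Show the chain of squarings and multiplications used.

Computing 2^4 by squaring (build up from 2^1; each line after the first costs one multiplication):

2^1 = 2
2^2 = (2^1)^2 = 2^2 = 4
2^4 = (2^2)^2 = 4^2 = 16

Result: 16
Multiplications needed: 2 (2 lines after 2^1)

2^4 = 16. Using exponentiation by squaring, this requires 2 multiplications. The key idea: if the exponent is even, square the half-power; if odd, multiply by the base once.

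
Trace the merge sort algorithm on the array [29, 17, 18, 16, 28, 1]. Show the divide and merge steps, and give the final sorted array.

Merge sort trace:

Split: [29, 17, 18, 16, 28, 1] -> [29, 17, 18] and [16, 28, 1]
  Split: [29, 17, 18] -> [29] and [17, 18]
    Split: [17, 18] -> [17] and [18]
    Merge: [17] + [18] -> [17, 18]
  Merge: [29] + [17, 18] -> [17, 18, 29]
  Split: [16, 28, 1] -> [16] and [28, 1]
    Split: [28, 1] -> [28] and [1]
    Merge: [28] + [1] -> [1, 28]
  Merge: [16] + [1, 28] -> [1, 16, 28]
Merge: [17, 18, 29] + [1, 16, 28] -> [1, 16, 17, 18, 28, 29]

Final sorted array: [1, 16, 17, 18, 28, 29]

The merge sort proceeds by recursively splitting the array and merging sorted halves.
After all merges, the sorted array is [1, 16, 17, 18, 28, 29].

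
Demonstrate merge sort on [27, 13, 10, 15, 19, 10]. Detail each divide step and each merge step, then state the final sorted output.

Merge sort trace:

Split: [27, 13, 10, 15, 19, 10] -> [27, 13, 10] and [15, 19, 10]
  Split: [27, 13, 10] -> [27] and [13, 10]
    Split: [13, 10] -> [13] and [10]
    Merge: [13] + [10] -> [10, 13]
  Merge: [27] + [10, 13] -> [10, 13, 27]
  Split: [15, 19, 10] -> [15] and [19, 10]
    Split: [19, 10] -> [19] and [10]
    Merge: [19] + [10] -> [10, 19]
  Merge: [15] + [10, 19] -> [10, 15, 19]
Merge: [10, 13, 27] + [10, 15, 19] -> [10, 10, 13, 15, 19, 27]

Final sorted array: [10, 10, 13, 15, 19, 27]

The merge sort proceeds by recursively splitting the array and merging sorted halves.
After all merges, the sorted array is [10, 10, 13, 15, 19, 27].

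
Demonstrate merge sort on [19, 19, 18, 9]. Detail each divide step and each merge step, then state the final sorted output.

Merge sort trace:

Split: [19, 19, 18, 9] -> [19, 19] and [18, 9]
  Split: [19, 19] -> [19] and [19]
  Merge: [19] + [19] -> [19, 19]
  Split: [18, 9] -> [18] and [9]
  Merge: [18] + [9] -> [9, 18]
Merge: [19, 19] + [9, 18] -> [9, 18, 19, 19]

Final sorted array: [9, 18, 19, 19]

The merge sort proceeds by recursively splitting the array and merging sorted halves.
After all merges, the sorted array is [9, 18, 19, 19].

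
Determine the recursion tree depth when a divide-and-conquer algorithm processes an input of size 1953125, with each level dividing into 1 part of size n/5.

For divide and conquer with division factor 5:

Problem sizes at each level:
Level 0: 1953125
Level 1: 390625
Level 2: 78125
Level 3: 15625
Level 4: 3125
Level 5: 625
Level 6: 125
Level 7: 25
Level 8: 5
Level 9: 1

The root is level 0 and the size-1 base case is level 9 (the tree spans levels 0 through 9, i.e. 10 levels counting the root), so the depth is the number of divisions: log_5(1953125) = 9

The recursion tree depth is log_5(1953125) = 9. At each level, the problem size is divided by 5, so it takes 9 divisions to reduce to a base case of size 1. The algorithm makes 1 recursive call at each level.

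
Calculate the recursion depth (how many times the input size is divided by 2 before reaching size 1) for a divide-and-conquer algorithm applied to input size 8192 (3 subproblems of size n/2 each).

For divide and conquer with division factor 2:

Problem sizes at each level:
Level 0: 8192
Level 1: 4096
Level 2: 2048
Level 3: 1024
Level 4: 512
Level 5: 256
Level 6: 128
Level 7: 64
Level 8: 32
Level 9: 16
Level 10: 8
Level 11: 4
Level 12: 2
Level 13: 1

The root is level 0 and the size-1 base case is level 13 (the tree spans levels 0 through 13, i.e. 14 levels counting the root), so the depth is the number of divisions: log_2(8192) = 13

The recursion tree depth is log_2(8192) = 13. At each level, the problem size is divided by 2, so it takes 13 divisions to reduce to a base case of size 1. The algorithm makes 3 recursive calls at each level.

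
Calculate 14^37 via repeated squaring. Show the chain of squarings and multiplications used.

Computing 14^37 by squaring (build up from 14^1; each line after the first costs one multiplication):

14^1 = 14
14^2 = (14^1)^2 = 14^2 = 196
14^4 = (14^2)^2 = 196^2 = 38416
14^8 = (14^4)^2 = 38416^2 = 1475789056
14^9 = 14 * 14^8 = 14 * 1475789056 = 20661046784
14^18 = (14^9)^2 = 20661046784^2 = 426878854210636742656
14^36 = (14^18)^2 = 426878854210636742656^2 = 182225556172186058674940229804729969934336
14^37 = 14 * 14^36 = 14 * 182225556172186058674940229804729969934336 = 2551157786410604821449163217266219579080704

Result: 2551157786410604821449163217266219579080704
Multiplications needed: 7 (7 lines after 14^1)

14^37 = 2551157786410604821449163217266219579080704. Using exponentiation by squaring, this requires 7 multiplications. The key idea: if the exponent is even, square the half-power; if odd, multiply by the base once.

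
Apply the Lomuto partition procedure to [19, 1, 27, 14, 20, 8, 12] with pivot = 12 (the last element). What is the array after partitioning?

Lomuto partition with pivot = 12:

Initial array: [19, 1, 27, 14, 20, 8, 12]

arr[0]=19 > 12: no swap
arr[1]=1 <= 12: swap with position 0, array becomes [1, 19, 27, 14, 20, 8, 12]
arr[2]=27 > 12: no swap
arr[3]=14 > 12: no swap
arr[4]=20 > 12: no swap
arr[5]=8 <= 12: swap with position 1, array becomes [1, 8, 27, 14, 20, 19, 12]

Place pivot at position 2: [1, 8, 12, 14, 20, 19, 27]
Pivot position: 2

After partitioning with pivot 12, the array becomes [1, 8, 12, 14, 20, 19, 27]. The pivot is placed at index 2. All elements to the left of the pivot are <= 12, and all elements to the right are > 12.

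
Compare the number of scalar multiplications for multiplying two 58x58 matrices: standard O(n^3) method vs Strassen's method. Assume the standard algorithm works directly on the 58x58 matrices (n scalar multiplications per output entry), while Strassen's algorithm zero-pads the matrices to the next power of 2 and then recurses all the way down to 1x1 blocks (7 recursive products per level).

Matrix multiplication for 58x58 matrices:

Strassen's algorithm requires power-of-2 dimensions. Pad 58x58 to 64x64 (next power of 2).

Standard algorithm: 58^3 = 195112 multiplications
Strassen's algorithm: 7^(log2(64)) = 7^6 = 117649 multiplications
Savings: 195112 - 117649 = 77463 multiplications

Standard: 195112 multiplications (58^3). Strassen: 117649 multiplications (7^6, after padding to 64x64). Strassen reduces 8 recursive multiplications to 7 at each level.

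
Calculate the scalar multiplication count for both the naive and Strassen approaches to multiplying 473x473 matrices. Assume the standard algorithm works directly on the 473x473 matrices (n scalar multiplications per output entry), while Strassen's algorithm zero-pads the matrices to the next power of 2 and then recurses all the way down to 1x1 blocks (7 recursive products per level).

Matrix multiplication for 473x473 matrices:

Strassen's algorithm requires power-of-2 dimensions. Pad 473x473 to 512x512 (next power of 2).

Standard algorithm: 473^3 = 105823817 multiplications
Strassen's algorithm: 7^(log2(512)) = 7^9 = 40353607 multiplications
Savings: 105823817 - 40353607 = 65470210 multiplications

Standard: 105823817 multiplications (473^3). Strassen: 40353607 multiplications (7^9, after padding to 512x512). Strassen reduces 8 recursive multiplications to 7 at each level.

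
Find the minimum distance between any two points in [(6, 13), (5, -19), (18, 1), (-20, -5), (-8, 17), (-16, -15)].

Computing all pairwise distances among 6 points:

d((6, 13), (5, -19)) = 32.0156
d((6, 13), (18, 1)) = 16.9706
d((6, 13), (-20, -5)) = 31.6228
d((6, 13), (-8, 17)) = 14.5602
d((6, 13), (-16, -15)) = 35.609
d((5, -19), (18, 1)) = 23.8537
d((5, -19), (-20, -5)) = 28.6531
d((5, -19), (-8, 17)) = 38.2753
d((5, -19), (-16, -15)) = 21.3776
d((18, 1), (-20, -5)) = 38.4708
d((18, 1), (-8, 17)) = 30.5287
d((18, 1), (-16, -15)) = 37.5766
d((-20, -5), (-8, 17)) = 25.0599
d((-20, -5), (-16, -15)) = 10.7703 <-- minimum
d((-8, 17), (-16, -15)) = 32.9848

Closest pair: (-20, -5) and (-16, -15) with distance 10.7703

The closest pair is (-20, -5) and (-16, -15) with Euclidean distance 10.7703. For 6 points, brute-force pairwise comparison is shown above. For large n, the divide-and-conquer algorithm (sort by x, recurse on halves, check the dividing strip) achieves O(n log n).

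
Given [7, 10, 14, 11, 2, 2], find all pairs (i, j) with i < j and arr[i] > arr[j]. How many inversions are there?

Finding inversions in [7, 10, 14, 11, 2, 2]:

(0, 4): arr[0]=7 > arr[4]=2
(0, 5): arr[0]=7 > arr[5]=2
(1, 4): arr[1]=10 > arr[4]=2
(1, 5): arr[1]=10 > arr[5]=2
(2, 3): arr[2]=14 > arr[3]=11
(2, 4): arr[2]=14 > arr[4]=2
(2, 5): arr[2]=14 > arr[5]=2
(3, 4): arr[3]=11 > arr[4]=2
(3, 5): arr[3]=11 > arr[5]=2

Total inversions: 9

The array has 9 inversion(s): (0,4), (0,5), (1,4), (1,5), (2,3), (2,4), (2,5), (3,4), (3,5). Each pair (i,j) satisfies i < j and arr[i] > arr[j].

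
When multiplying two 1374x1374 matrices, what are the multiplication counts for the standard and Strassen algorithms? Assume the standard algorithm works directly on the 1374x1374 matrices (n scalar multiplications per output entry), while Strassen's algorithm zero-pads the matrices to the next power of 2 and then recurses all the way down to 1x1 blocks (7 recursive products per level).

Matrix multiplication for 1374x1374 matrices:

Strassen's algorithm requires power-of-2 dimensions. Pad 1374x1374 to 2048x2048 (next power of 2).

Standard algorithm: 1374^3 = 2593941624 multiplications
Strassen's algorithm: 7^(log2(2048)) = 7^11 = 1977326743 multiplications
Savings: 2593941624 - 1977326743 = 616614881 multiplications

Standard: 2593941624 multiplications (1374^3). Strassen: 1977326743 multiplications (7^11, after padding to 2048x2048). Strassen reduces 8 recursive multiplications to 7 at each level.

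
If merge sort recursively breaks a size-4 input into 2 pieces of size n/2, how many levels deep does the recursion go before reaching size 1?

For divide and conquer with division factor 2:

Problem sizes at each level:
Level 0: 4
Level 1: 2
Level 2: 1

The root is level 0 and the size-1 base case is level 2 (the tree spans levels 0 through 2, i.e. 3 levels counting the root), so the depth is the number of divisions: log_2(4) = 2

The recursion tree depth is log_2(4) = 2. At each level, the problem size is divided by 2, so it takes 2 divisions to reduce to a base case of size 1. The algorithm makes 2 recursive calls at each level.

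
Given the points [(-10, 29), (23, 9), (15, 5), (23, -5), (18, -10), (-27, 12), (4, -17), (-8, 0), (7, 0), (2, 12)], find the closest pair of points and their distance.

Computing all pairwise distances among 10 points:

d((-10, 29), (23, 9)) = 38.5876
d((-10, 29), (15, 5)) = 34.6554
d((-10, 29), (23, -5)) = 47.3814
d((-10, 29), (18, -10)) = 48.0104
d((-10, 29), (-27, 12)) = 24.0416
d((-10, 29), (4, -17)) = 48.0833
d((-10, 29), (-8, 0)) = 29.0689
d((-10, 29), (7, 0)) = 33.6155
d((-10, 29), (2, 12)) = 20.8087
d((23, 9), (15, 5)) = 8.9443
d((23, 9), (23, -5)) = 14.0
d((23, 9), (18, -10)) = 19.6469
d((23, 9), (-27, 12)) = 50.0899
d((23, 9), (4, -17)) = 32.2025
d((23, 9), (-8, 0)) = 32.28
d((23, 9), (7, 0)) = 18.3576
d((23, 9), (2, 12)) = 21.2132
d((15, 5), (23, -5)) = 12.8062
d((15, 5), (18, -10)) = 15.2971
d((15, 5), (-27, 12)) = 42.5793
d((15, 5), (4, -17)) = 24.5967
d((15, 5), (-8, 0)) = 23.5372
d((15, 5), (7, 0)) = 9.434
d((15, 5), (2, 12)) = 14.7648
d((23, -5), (18, -10)) = 7.0711 <-- minimum
d((23, -5), (-27, 12)) = 52.811
d((23, -5), (4, -17)) = 22.4722
d((23, -5), (-8, 0)) = 31.4006
d((23, -5), (7, 0)) = 16.7631
d((23, -5), (2, 12)) = 27.0185
d((18, -10), (-27, 12)) = 50.0899
d((18, -10), (4, -17)) = 15.6525
d((18, -10), (-8, 0)) = 27.8568
d((18, -10), (7, 0)) = 14.8661
d((18, -10), (2, 12)) = 27.2029
d((-27, 12), (4, -17)) = 42.45
d((-27, 12), (-8, 0)) = 22.4722
d((-27, 12), (7, 0)) = 36.0555
d((-27, 12), (2, 12)) = 29.0
d((4, -17), (-8, 0)) = 20.8087
d((4, -17), (7, 0)) = 17.2627
d((4, -17), (2, 12)) = 29.0689
d((-8, 0), (7, 0)) = 15.0
d((-8, 0), (2, 12)) = 15.6205
d((7, 0), (2, 12)) = 13.0

Closest pair: (23, -5) and (18, -10) with distance 7.0711

The closest pair is (23, -5) and (18, -10) with Euclidean distance 7.0711. For 10 points, brute-force pairwise comparison is shown above. For large n, the divide-and-conquer algorithm (sort by x, recurse on halves, check the dividing strip) achieves O(n log n).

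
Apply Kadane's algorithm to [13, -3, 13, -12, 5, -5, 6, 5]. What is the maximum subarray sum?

Using Kadane's algorithm on [13, -3, 13, -12, 5, -5, 6, 5]:

Scanning through the array:
Position 1 (value -3): max_ending_here = 10, max_so_far = 13
Position 2 (value 13): max_ending_here = 23, max_so_far = 23
Position 3 (value -12): max_ending_here = 11, max_so_far = 23
Position 4 (value 5): max_ending_here = 16, max_so_far = 23
Position 5 (value -5): max_ending_here = 11, max_so_far = 23
Position 6 (value 6): max_ending_here = 17, max_so_far = 23
Position 7 (value 5): max_ending_here = 22, max_so_far = 23

Maximum subarray: [13, -3, 13]
Maximum sum: 23

The maximum subarray is [13, -3, 13] with sum 23. This subarray runs from index 0 to index 2.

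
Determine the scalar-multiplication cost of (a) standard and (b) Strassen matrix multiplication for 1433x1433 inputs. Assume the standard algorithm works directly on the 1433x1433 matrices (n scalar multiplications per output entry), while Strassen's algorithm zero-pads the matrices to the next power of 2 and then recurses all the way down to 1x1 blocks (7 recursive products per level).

Matrix multiplication for 1433x1433 matrices:

Strassen's algorithm requires power-of-2 dimensions. Pad 1433x1433 to 2048x2048 (next power of 2).

Standard algorithm: 1433^3 = 2942649737 multiplications
Strassen's algorithm: 7^(log2(2048)) = 7^11 = 1977326743 multiplications
Savings: 2942649737 - 1977326743 = 965322994 multiplications

Standard: 2942649737 multiplications (1433^3). Strassen: 1977326743 multiplications (7^11, after padding to 2048x2048). Strassen reduces 8 recursive multiplications to 7 at each level.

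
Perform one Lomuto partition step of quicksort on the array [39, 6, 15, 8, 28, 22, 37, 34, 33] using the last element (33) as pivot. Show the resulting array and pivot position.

Lomuto partition with pivot = 33:

Initial array: [39, 6, 15, 8, 28, 22, 37, 34, 33]

arr[0]=39 > 33: no swap
arr[1]=6 <= 33: swap with position 0, array becomes [6, 39, 15, 8, 28, 22, 37, 34, 33]
arr[2]=15 <= 33: swap with position 1, array becomes [6, 15, 39, 8, 28, 22, 37, 34, 33]
arr[3]=8 <= 33: swap with position 2, array becomes [6, 15, 8, 39, 28, 22, 37, 34, 33]
arr[4]=28 <= 33: swap with position 3, array becomes [6, 15, 8, 28, 39, 22, 37, 34, 33]
arr[5]=22 <= 33: swap with position 4, array becomes [6, 15, 8, 28, 22, 39, 37, 34, 33]
arr[6]=37 > 33: no swap
arr[7]=34 > 33: no swap

Place pivot at position 5: [6, 15, 8, 28, 22, 33, 37, 34, 39]
Pivot position: 5

After partitioning with pivot 33, the array becomes [6, 15, 8, 28, 22, 33, 37, 34, 39]. The pivot is placed at index 5. All elements to the left of the pivot are <= 33, and all elements to the right are > 33.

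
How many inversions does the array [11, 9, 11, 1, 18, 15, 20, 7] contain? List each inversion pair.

Finding inversions in [11, 9, 11, 1, 18, 15, 20, 7]:

(0, 1): arr[0]=11 > arr[1]=9
(0, 3): arr[0]=11 > arr[3]=1
(0, 7): arr[0]=11 > arr[7]=7
(1, 3): arr[1]=9 > arr[3]=1
(1, 7): arr[1]=9 > arr[7]=7
(2, 3): arr[2]=11 > arr[3]=1
(2, 7): arr[2]=11 > arr[7]=7
(4, 5): arr[4]=18 > arr[5]=15
(4, 7): arr[4]=18 > arr[7]=7
(5, 7): arr[5]=15 > arr[7]=7
(6, 7): arr[6]=20 > arr[7]=7

Total inversions: 11

The array has 11 inversion(s): (0,1), (0,3), (0,7), (1,3), (1,7), (2,3), (2,7), (4,5), (4,7), (5,7), (6,7). Each pair (i,j) satisfies i < j and arr[i] > arr[j].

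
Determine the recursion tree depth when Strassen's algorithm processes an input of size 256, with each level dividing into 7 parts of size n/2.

For divide and conquer with division factor 2:

Problem sizes at each level:
Level 0: 256
Level 1: 128
Level 2: 64
Level 3: 32
Level 4: 16
Level 5: 8
Level 6: 4
Level 7: 2
Level 8: 1

The root is level 0 and the size-1 base case is level 8 (the tree spans levels 0 through 8, i.e. 9 levels counting the root), so the depth is the number of divisions: log_2(256) = 8

The recursion tree depth is log_2(256) = 8. At each level, the problem size is divided by 2, so it takes 8 divisions to reduce to a base case of size 1. The algorithm makes 7 recursive calls at each level.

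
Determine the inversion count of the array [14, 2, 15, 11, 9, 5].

Finding inversions in [14, 2, 15, 11, 9, 5]:

(0, 1): arr[0]=14 > arr[1]=2
(0, 3): arr[0]=14 > arr[3]=11
(0, 4): arr[0]=14 > arr[4]=9
(0, 5): arr[0]=14 > arr[5]=5
(2, 3): arr[2]=15 > arr[3]=11
(2, 4): arr[2]=15 > arr[4]=9
(2, 5): arr[2]=15 > arr[5]=5
(3, 4): arr[3]=11 > arr[4]=9
(3, 5): arr[3]=11 > arr[5]=5
(4, 5): arr[4]=9 > arr[5]=5

Total inversions: 10

The array has 10 inversion(s): (0,1), (0,3), (0,4), (0,5), (2,3), (2,4), (2,5), (3,4), (3,5), (4,5). Each pair (i,j) satisfies i < j and arr[i] > arr[j].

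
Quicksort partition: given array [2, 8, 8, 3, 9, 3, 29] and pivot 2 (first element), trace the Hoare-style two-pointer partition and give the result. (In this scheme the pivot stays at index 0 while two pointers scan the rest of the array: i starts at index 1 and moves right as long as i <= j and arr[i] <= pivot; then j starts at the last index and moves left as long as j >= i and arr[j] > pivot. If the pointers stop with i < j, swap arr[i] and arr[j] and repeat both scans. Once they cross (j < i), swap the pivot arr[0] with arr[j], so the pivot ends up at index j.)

Hoare-style two-pointer partition with pivot = 2:

Initial array: [2, 8, 8, 3, 9, 3, 29]

Pointers start at i = 1, j = 6.
i ends at 1, j ends at 0: the pointers have crossed (j < i), so scanning stops.

j = 0, so swapping arr[0] with arr[j] leaves the pivot at position 0: [2, 8, 8, 3, 9, 3, 29]
Pivot position: 0

After partitioning with pivot 2, the array becomes [2, 8, 8, 3, 9, 3, 29]. The pivot is placed at index 0. All elements to the left of the pivot are <= 2, and all elements to the right are > 2.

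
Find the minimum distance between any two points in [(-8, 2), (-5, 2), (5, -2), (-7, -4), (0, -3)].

Computing all pairwise distances among 5 points:

d((-8, 2), (-5, 2)) = 3.0 <-- minimum
d((-8, 2), (5, -2)) = 13.6015
d((-8, 2), (-7, -4)) = 6.0828
d((-8, 2), (0, -3)) = 9.434
d((-5, 2), (5, -2)) = 10.7703
d((-5, 2), (-7, -4)) = 6.3246
d((-5, 2), (0, -3)) = 7.0711
d((5, -2), (-7, -4)) = 12.1655
d((5, -2), (0, -3)) = 5.099
d((-7, -4), (0, -3)) = 7.0711

Closest pair: (-8, 2) and (-5, 2) with distance 3.0

The closest pair is (-8, 2) and (-5, 2) with Euclidean distance 3.0. For 5 points, brute-force pairwise comparison is shown above. For large n, the divide-and-conquer algorithm (sort by x, recurse on halves, check the dividing strip) achieves O(n log n).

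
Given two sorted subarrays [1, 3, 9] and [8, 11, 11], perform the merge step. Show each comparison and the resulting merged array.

Merging process:

Compare 1 vs 8: take 1 from left. Merged: [1]
Compare 3 vs 8: take 3 from left. Merged: [1, 3]
Compare 9 vs 8: take 8 from right. Merged: [1, 3, 8]
Compare 9 vs 11: take 9 from left. Merged: [1, 3, 8, 9]
Append remaining from right: [11, 11]. Merged: [1, 3, 8, 9, 11, 11]

Final merged array: [1, 3, 8, 9, 11, 11]
Total comparisons: 4

The merged array is [1, 3, 8, 9, 11, 11], requiring 4 comparisons. The merge step runs in O(n) time where n is the total number of elements.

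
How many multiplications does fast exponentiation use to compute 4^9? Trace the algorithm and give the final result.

Computing 4^9 by squaring (build up from 4^1; each line after the first costs one multiplication):

4^1 = 4
4^2 = (4^1)^2 = 4^2 = 16
4^4 = (4^2)^2 = 16^2 = 256
4^8 = (4^4)^2 = 256^2 = 65536
4^9 = 4 * 4^8 = 4 * 65536 = 262144

Result: 262144
Multiplications needed: 4 (4 lines after 4^1)

4^9 = 262144. Using exponentiation by squaring, this requires 4 multiplications. The key idea: if the exponent is even, square the half-power; if odd, multiply by the base once.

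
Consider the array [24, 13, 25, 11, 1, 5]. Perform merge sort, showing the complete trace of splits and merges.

Merge sort trace:

Split: [24, 13, 25, 11, 1, 5] -> [24, 13, 25] and [11, 1, 5]
  Split: [24, 13, 25] -> [24] and [13, 25]
    Split: [13, 25] -> [13] and [25]
    Merge: [13] + [25] -> [13, 25]
  Merge: [24] + [13, 25] -> [13, 24, 25]
  Split: [11, 1, 5] -> [11] and [1, 5]
    Split: [1, 5] -> [1] and [5]
    Merge: [1] + [5] -> [1, 5]
  Merge: [11] + [1, 5] -> [1, 5, 11]
Merge: [13, 24, 25] + [1, 5, 11] -> [1, 5, 11, 13, 24, 25]

Final sorted array: [1, 5, 11, 13, 24, 25]

The merge sort proceeds by recursively splitting the array and merging sorted halves.
After all merges, the sorted array is [1, 5, 11, 13, 24, 25].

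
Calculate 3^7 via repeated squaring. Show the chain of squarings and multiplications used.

Computing 3^7 by squaring (build up from 3^1; each line after the first costs one multiplication):

3^1 = 3
3^2 = (3^1)^2 = 3^2 = 9
3^3 = 3 * 3^2 = 3 * 9 = 27
3^6 = (3^3)^2 = 27^2 = 729
3^7 = 3 * 3^6 = 3 * 729 = 2187

Result: 2187
Multiplications needed: 4 (4 lines after 3^1)

3^7 = 2187. Using exponentiation by squaring, this requires 4 multiplications. The key idea: if the exponent is even, square the half-power; if odd, multiply by the base once.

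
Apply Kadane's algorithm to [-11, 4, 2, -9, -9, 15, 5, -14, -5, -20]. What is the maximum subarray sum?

Using Kadane's algorithm on [-11, 4, 2, -9, -9, 15, 5, -14, -5, -20]:

Scanning through the array:
Position 1 (value 4): max_ending_here = 4, max_so_far = 4
Position 2 (value 2): max_ending_here = 6, max_so_far = 6
Position 3 (value -9): max_ending_here = -3, max_so_far = 6
Position 4 (value -9): max_ending_here = -9, max_so_far = 6
Position 5 (value 15): max_ending_here = 15, max_so_far = 15
Position 6 (value 5): max_ending_here = 20, max_so_far = 20
Position 7 (value -14): max_ending_here = 6, max_so_far = 20
Position 8 (value -5): max_ending_here = 1, max_so_far = 20
Position 9 (value -20): max_ending_here = -19, max_so_far = 20

Maximum subarray: [15, 5]
Maximum sum: 20

The maximum subarray is [15, 5] with sum 20. This subarray runs from index 5 to index 6.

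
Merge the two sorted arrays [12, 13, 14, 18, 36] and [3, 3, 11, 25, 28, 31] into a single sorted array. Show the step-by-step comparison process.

Merging process:

Compare 12 vs 3: take 3 from right. Merged: [3]
Compare 12 vs 3: take 3 from right. Merged: [3, 3]
Compare 12 vs 11: take 11 from right. Merged: [3, 3, 11]
Compare 12 vs 25: take 12 from left. Merged: [3, 3, 11, 12]
Compare 13 vs 25: take 13 from left. Merged: [3, 3, 11, 12, 13]
Compare 14 vs 25: take 14 from left. Merged: [3, 3, 11, 12, 13, 14]
Compare 18 vs 25: take 18 from left. Merged: [3, 3, 11, 12, 13, 14, 18]
Compare 36 vs 25: take 25 from right. Merged: [3, 3, 11, 12, 13, 14, 18, 25]
Compare 36 vs 28: take 28 from right. Merged: [3, 3, 11, 12, 13, 14, 18, 25, 28]
Compare 36 vs 31: take 31 from right. Merged: [3, 3, 11, 12, 13, 14, 18, 25, 28, 31]
Append remaining from left: [36]. Merged: [3, 3, 11, 12, 13, 14, 18, 25, 28, 31, 36]

Final merged array: [3, 3, 11, 12, 13, 14, 18, 25, 28, 31, 36]
Total comparisons: 10

The merged array is [3, 3, 11, 12, 13, 14, 18, 25, 28, 31, 36], requiring 10 comparisons. The merge step runs in O(n) time where n is the total number of elements.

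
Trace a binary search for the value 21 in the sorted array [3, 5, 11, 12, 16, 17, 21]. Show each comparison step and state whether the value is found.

Binary search for 21 in [3, 5, 11, 12, 16, 17, 21]:

lo=0, hi=6, mid=3, arr[mid]=12 -> 12 < 21, search right half
lo=4, hi=6, mid=5, arr[mid]=17 -> 17 < 21, search right half
lo=6, hi=6, mid=6, arr[mid]=21 -> Found target at index 6!

Binary search finds 21 at index 6 after 3 comparisons. The search repeatedly halves the search space by comparing with the middle element.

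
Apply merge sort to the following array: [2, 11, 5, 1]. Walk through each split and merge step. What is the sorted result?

Merge sort trace:

Split: [2, 11, 5, 1] -> [2, 11] and [5, 1]
  Split: [2, 11] -> [2] and [11]
  Merge: [2] + [11] -> [2, 11]
  Split: [5, 1] -> [5] and [1]
  Merge: [5] + [1] -> [1, 5]
Merge: [2, 11] + [1, 5] -> [1, 2, 5, 11]

Final sorted array: [1, 2, 5, 11]

The merge sort proceeds by recursively splitting the array and merging sorted halves.
After all merges, the sorted array is [1, 2, 5, 11].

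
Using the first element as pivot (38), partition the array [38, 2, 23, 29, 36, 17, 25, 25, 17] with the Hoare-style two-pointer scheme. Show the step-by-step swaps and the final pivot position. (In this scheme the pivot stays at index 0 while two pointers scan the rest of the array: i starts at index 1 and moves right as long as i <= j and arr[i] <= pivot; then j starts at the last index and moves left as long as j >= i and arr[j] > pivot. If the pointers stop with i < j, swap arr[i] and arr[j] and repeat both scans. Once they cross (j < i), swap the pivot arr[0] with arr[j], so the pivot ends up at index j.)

Hoare-style two-pointer partition with pivot = 38:

Initial array: [38, 2, 23, 29, 36, 17, 25, 25, 17]

Pointers start at i = 1, j = 8.
i ends at 9, j ends at 8: the pointers have crossed (j < i), so scanning stops.

Swap pivot arr[0] with arr[8] to place pivot at position 8: [17, 2, 23, 29, 36, 17, 25, 25, 38]
Pivot position: 8

After partitioning with pivot 38, the array becomes [17, 2, 23, 29, 36, 17, 25, 25, 38]. The pivot is placed at index 8. All elements to the left of the pivot are <= 38, and all elements to the right are > 38.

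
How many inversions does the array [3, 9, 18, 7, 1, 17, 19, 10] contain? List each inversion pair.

Finding inversions in [3, 9, 18, 7, 1, 17, 19, 10]:

(0, 4): arr[0]=3 > arr[4]=1
(1, 3): arr[1]=9 > arr[3]=7
(1, 4): arr[1]=9 > arr[4]=1
(2, 3): arr[2]=18 > arr[3]=7
(2, 4): arr[2]=18 > arr[4]=1
(2, 5): arr[2]=18 > arr[5]=17
(2, 7): arr[2]=18 > arr[7]=10
(3, 4): arr[3]=7 > arr[4]=1
(5, 7): arr[5]=17 > arr[7]=10
(6, 7): arr[6]=19 > arr[7]=10

Total inversions: 10

The array has 10 inversion(s): (0,4), (1,3), (1,4), (2,3), (2,4), (2,5), (2,7), (3,4), (5,7), (6,7). Each pair (i,j) satisfies i < j and arr[i] > arr[j].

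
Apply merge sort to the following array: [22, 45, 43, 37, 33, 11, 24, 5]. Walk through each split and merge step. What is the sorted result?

Merge sort trace:

Split: [22, 45, 43, 37, 33, 11, 24, 5] -> [22, 45, 43, 37] and [33, 11, 24, 5]
  Split: [22, 45, 43, 37] -> [22, 45] and [43, 37]
    Split: [22, 45] -> [22] and [45]
    Merge: [22] + [45] -> [22, 45]
    Split: [43, 37] -> [43] and [37]
    Merge: [43] + [37] -> [37, 43]
  Merge: [22, 45] + [37, 43] -> [22, 37, 43, 45]
  Split: [33, 11, 24, 5] -> [33, 11] and [24, 5]
    Split: [33, 11] -> [33] and [11]
    Merge: [33] + [11] -> [11, 33]
    Split: [24, 5] -> [24] and [5]
    Merge: [24] + [5] -> [5, 24]
  Merge: [11, 33] + [5, 24] -> [5, 11, 24, 33]
Merge: [22, 37, 43, 45] + [5, 11, 24, 33] -> [5, 11, 22, 24, 33, 37, 43, 45]

Final sorted array: [5, 11, 22, 24, 33, 37, 43, 45]

The merge sort proceeds by recursively splitting the array and merging sorted halves.
After all merges, the sorted array is [5, 11, 22, 24, 33, 37, 43, 45].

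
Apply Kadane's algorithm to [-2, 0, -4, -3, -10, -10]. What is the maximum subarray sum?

Using Kadane's algorithm on [-2, 0, -4, -3, -10, -10]:

Scanning through the array:
Position 1 (value 0): max_ending_here = 0, max_so_far = 0
Position 2 (value -4): max_ending_here = -4, max_so_far = 0
Position 3 (value -3): max_ending_here = -3, max_so_far = 0
Position 4 (value -10): max_ending_here = -10, max_so_far = 0
Position 5 (value -10): max_ending_here = -10, max_so_far = 0

Maximum subarray: [0]
Maximum sum: 0

The maximum subarray is [0] with sum 0. This subarray runs from index 1 to index 1.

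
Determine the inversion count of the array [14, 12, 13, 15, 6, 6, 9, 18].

Finding inversions in [14, 12, 13, 15, 6, 6, 9, 18]:

(0, 1): arr[0]=14 > arr[1]=12
(0, 2): arr[0]=14 > arr[2]=13
(0, 4): arr[0]=14 > arr[4]=6
(0, 5): arr[0]=14 > arr[5]=6
(0, 6): arr[0]=14 > arr[6]=9
(1, 4): arr[1]=12 > arr[4]=6
(1, 5): arr[1]=12 > arr[5]=6
(1, 6): arr[1]=12 > arr[6]=9
(2, 4): arr[2]=13 > arr[4]=6
(2, 5): arr[2]=13 > arr[5]=6
(2, 6): arr[2]=13 > arr[6]=9
(3, 4): arr[3]=15 > arr[4]=6
(3, 5): arr[3]=15 > arr[5]=6
(3, 6): arr[3]=15 > arr[6]=9

Total inversions: 14

The array has 14 inversion(s): (0,1), (0,2), (0,4), (0,5), (0,6), (1,4), (1,5), (1,6), (2,4), (2,5), (2,6), (3,4), (3,5), (3,6). Each pair (i,j) satisfies i < j and arr[i] > arr[j].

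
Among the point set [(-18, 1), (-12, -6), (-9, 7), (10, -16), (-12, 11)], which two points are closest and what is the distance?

Computing all pairwise distances among 5 points:

d((-18, 1), (-12, -6)) = 9.2195
d((-18, 1), (-9, 7)) = 10.8167
d((-18, 1), (10, -16)) = 32.7567
d((-18, 1), (-12, 11)) = 11.6619
d((-12, -6), (-9, 7)) = 13.3417
d((-12, -6), (10, -16)) = 24.1661
d((-12, -6), (-12, 11)) = 17.0
d((-9, 7), (10, -16)) = 29.8329
d((-9, 7), (-12, 11)) = 5.0 <-- minimum
d((10, -16), (-12, 11)) = 34.8281

Closest pair: (-9, 7) and (-12, 11) with distance 5.0

The closest pair is (-9, 7) and (-12, 11) with Euclidean distance 5.0. For 5 points, brute-force pairwise comparison is shown above. For large n, the divide-and-conquer algorithm (sort by x, recurse on halves, check the dividing strip) achieves O(n log n).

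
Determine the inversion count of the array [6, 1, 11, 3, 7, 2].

Finding inversions in [6, 1, 11, 3, 7, 2]:

(0, 1): arr[0]=6 > arr[1]=1
(0, 3): arr[0]=6 > arr[3]=3
(0, 5): arr[0]=6 > arr[5]=2
(2, 3): arr[2]=11 > arr[3]=3
(2, 4): arr[2]=11 > arr[4]=7
(2, 5): arr[2]=11 > arr[5]=2
(3, 5): arr[3]=3 > arr[5]=2
(4, 5): arr[4]=7 > arr[5]=2

Total inversions: 8

The array has 8 inversion(s): (0,1), (0,3), (0,5), (2,3), (2,4), (2,5), (3,5), (4,5). Each pair (i,j) satisfies i < j and arr[i] > arr[j].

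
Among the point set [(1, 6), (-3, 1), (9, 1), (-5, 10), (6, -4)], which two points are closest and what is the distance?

Computing all pairwise distances among 5 points:

d((1, 6), (-3, 1)) = 6.4031
d((1, 6), (9, 1)) = 9.434
d((1, 6), (-5, 10)) = 7.2111
d((1, 6), (6, -4)) = 11.1803
d((-3, 1), (9, 1)) = 12.0
d((-3, 1), (-5, 10)) = 9.2195
d((-3, 1), (6, -4)) = 10.2956
d((9, 1), (-5, 10)) = 16.6433
d((9, 1), (6, -4)) = 5.831 <-- minimum
d((-5, 10), (6, -4)) = 17.8045

Closest pair: (9, 1) and (6, -4) with distance 5.831

The closest pair is (9, 1) and (6, -4) with Euclidean distance 5.831. For 5 points, brute-force pairwise comparison is shown above. For large n, the divide-and-conquer algorithm (sort by x, recurse on halves, check the dividing strip) achieves O(n log n).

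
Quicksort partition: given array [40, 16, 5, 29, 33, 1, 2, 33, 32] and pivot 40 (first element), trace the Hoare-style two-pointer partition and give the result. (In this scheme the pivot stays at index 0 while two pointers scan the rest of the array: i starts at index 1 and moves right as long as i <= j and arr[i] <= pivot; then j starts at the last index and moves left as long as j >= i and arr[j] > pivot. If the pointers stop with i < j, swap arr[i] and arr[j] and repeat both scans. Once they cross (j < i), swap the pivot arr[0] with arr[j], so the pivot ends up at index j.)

Hoare-style two-pointer partition with pivot = 40:

Initial array: [40, 16, 5, 29, 33, 1, 2, 33, 32]

Pointers start at i = 1, j = 8.
i ends at 9, j ends at 8: the pointers have crossed (j < i), so scanning stops.

Swap pivot arr[0] with arr[8] to place pivot at position 8: [32, 16, 5, 29, 33, 1, 2, 33, 40]
Pivot position: 8

After partitioning with pivot 40, the array becomes [32, 16, 5, 29, 33, 1, 2, 33, 40]. The pivot is placed at index 8. All elements to the left of the pivot are <= 40, and all elements to the right are > 40.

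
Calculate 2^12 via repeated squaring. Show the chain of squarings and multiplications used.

Computing 2^12 by squaring (build up from 2^1; each line after the first costs one multiplication):

2^1 = 2
2^2 = (2^1)^2 = 2^2 = 4
2^3 = 2 * 2^2 = 2 * 4 = 8
2^6 = (2^3)^2 = 8^2 = 64
2^12 = (2^6)^2 = 64^2 = 4096

Result: 4096
Multiplications needed: 4 (4 lines after 2^1)

2^12 = 4096. Using exponentiation by squaring, this requires 4 multiplications. The key idea: if the exponent is even, square the half-power; if odd, multiply by the base once.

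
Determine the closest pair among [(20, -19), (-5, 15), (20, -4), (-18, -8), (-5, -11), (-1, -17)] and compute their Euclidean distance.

Computing all pairwise distances among 6 points:

d((20, -19), (-5, 15)) = 42.2019
d((20, -19), (20, -4)) = 15.0
d((20, -19), (-18, -8)) = 39.5601
d((20, -19), (-5, -11)) = 26.2488
d((20, -19), (-1, -17)) = 21.095
d((-5, 15), (20, -4)) = 31.4006
d((-5, 15), (-18, -8)) = 26.4197
d((-5, 15), (-5, -11)) = 26.0
d((-5, 15), (-1, -17)) = 32.249
d((20, -4), (-18, -8)) = 38.2099
d((20, -4), (-5, -11)) = 25.9615
d((20, -4), (-1, -17)) = 24.6982
d((-18, -8), (-5, -11)) = 13.3417
d((-18, -8), (-1, -17)) = 19.2354
d((-5, -11), (-1, -17)) = 7.2111 <-- minimum

Closest pair: (-5, -11) and (-1, -17) with distance 7.2111

The closest pair is (-5, -11) and (-1, -17) with Euclidean distance 7.2111. For 6 points, brute-force pairwise comparison is shown above. For large n, the divide-and-conquer algorithm (sort by x, recurse on halves, check the dividing strip) achieves O(n log n).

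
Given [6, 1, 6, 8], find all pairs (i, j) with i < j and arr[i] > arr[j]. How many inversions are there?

Finding inversions in [6, 1, 6, 8]:

(0, 1): arr[0]=6 > arr[1]=1

Total inversions: 1

The array has 1 inversion(s): (0,1). Each pair (i,j) satisfies i < j and arr[i] > arr[j].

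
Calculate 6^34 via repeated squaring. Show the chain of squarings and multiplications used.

Computing 6^34 by squaring (build up from 6^1; each line after the first costs one multiplication):

6^1 = 6
6^2 = (6^1)^2 = 6^2 = 36
6^4 = (6^2)^2 = 36^2 = 1296
6^8 = (6^4)^2 = 1296^2 = 1679616
6^16 = (6^8)^2 = 1679616^2 = 2821109907456
6^17 = 6 * 6^16 = 6 * 2821109907456 = 16926659444736
6^34 = (6^17)^2 = 16926659444736^2 = 286511799958070431838109696

Result: 286511799958070431838109696
Multiplications needed: 6 (6 lines after 6^1)

6^34 = 286511799958070431838109696. Using exponentiation by squaring, this requires 6 multiplications. The key idea: if the exponent is even, square the half-power; if odd, multiply by the base once.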